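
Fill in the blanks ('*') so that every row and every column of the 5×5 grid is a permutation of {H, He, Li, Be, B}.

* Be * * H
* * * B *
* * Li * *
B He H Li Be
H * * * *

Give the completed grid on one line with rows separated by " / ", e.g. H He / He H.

Li Be B He H / He H Be B Li / Be B Li H He / B He H Li Be / H Li He Be B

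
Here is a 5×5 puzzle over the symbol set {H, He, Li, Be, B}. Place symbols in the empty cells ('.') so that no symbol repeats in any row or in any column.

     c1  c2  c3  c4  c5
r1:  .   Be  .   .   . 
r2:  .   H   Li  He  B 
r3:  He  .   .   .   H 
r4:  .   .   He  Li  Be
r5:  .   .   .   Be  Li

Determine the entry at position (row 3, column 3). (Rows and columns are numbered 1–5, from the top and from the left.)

(r1,c5) = He
(r2,c1) = Be
(r3,c4) = B
(r4,c2) = B
(r5,c2) = He
(r1,c4) = H
(r3,c2) = Li
(r3,c3) = Be

Be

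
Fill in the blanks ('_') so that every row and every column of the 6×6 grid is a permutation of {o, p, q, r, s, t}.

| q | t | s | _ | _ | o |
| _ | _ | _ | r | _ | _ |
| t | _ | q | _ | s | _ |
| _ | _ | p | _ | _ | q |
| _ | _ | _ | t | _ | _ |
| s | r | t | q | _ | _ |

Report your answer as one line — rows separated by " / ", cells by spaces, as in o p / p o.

q t s p r o / p s o r q t / t p q o s r / r o p s t q / o q r t p s / s r t q o p

(r1,c4) = p
(r1,c5) = r
(r2,c3) = o
(r3,c4) = o
(r4,c4) = s
(r5,c3) = r
(r6,c6) = p
(r2,c1) = p
(r3,c2) = p
(r3,c6) = r
(r4,c2) = o
(r4,c5) = t
(r5,c1) = o
(r5,c6) = s
(r6,c5) = o
(r2,c5) = q
(r2,c6) = t
(r4,c1) = r
(r5,c2) = q
(r5,c5) = p
(r2,c2) = s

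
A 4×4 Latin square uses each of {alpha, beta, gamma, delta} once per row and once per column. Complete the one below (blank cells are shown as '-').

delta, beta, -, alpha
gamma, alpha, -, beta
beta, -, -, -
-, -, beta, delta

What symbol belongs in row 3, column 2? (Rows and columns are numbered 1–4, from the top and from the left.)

(r1,c3) = gamma
(r2,c3) = delta
(r3,c3) = alpha
(r3,c4) = gamma
(r4,c1) = alpha
(r4,c2) = gamma
(r3,c2) = delta

delta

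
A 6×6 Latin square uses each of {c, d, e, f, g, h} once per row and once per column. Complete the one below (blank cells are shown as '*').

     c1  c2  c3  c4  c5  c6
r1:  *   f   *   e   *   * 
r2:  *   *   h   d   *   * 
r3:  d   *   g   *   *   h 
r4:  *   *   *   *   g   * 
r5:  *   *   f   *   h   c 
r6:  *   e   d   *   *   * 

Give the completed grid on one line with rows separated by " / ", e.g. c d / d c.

h f c e d g / c g h d f e / d c g f e h / f h e c g d / e d f g h c / g e d h c f

(r1,c3) = c
(r1,c5) = d
(r1,c6) = g
(r3,c2) = c
(r3,c4) = f
(r3,c5) = e
(r4,c3) = e
(r5,c4) = g
(r6,c6) = f
(r1,c1) = h
(r2,c2) = g
(r2,c6) = e
(r4,c6) = d
(r5,c1) = e
(r5,c2) = d
(r6,c5) = c
(r2,c5) = f
(r4,c2) = h
(r4,c4) = c
(r6,c1) = g
(r6,c4) = h
(r2,c1) = c
(r4,c1) = f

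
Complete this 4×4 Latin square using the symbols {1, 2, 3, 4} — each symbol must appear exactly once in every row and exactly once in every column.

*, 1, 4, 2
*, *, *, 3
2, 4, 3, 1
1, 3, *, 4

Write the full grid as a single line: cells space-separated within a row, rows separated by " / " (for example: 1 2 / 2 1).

3 1 4 2 / 4 2 1 3 / 2 4 3 1 / 1 3 2 4

(r1,c1) = 3
(r2,c1) = 4
(r2,c2) = 2
(r2,c3) = 1
(r4,c3) = 2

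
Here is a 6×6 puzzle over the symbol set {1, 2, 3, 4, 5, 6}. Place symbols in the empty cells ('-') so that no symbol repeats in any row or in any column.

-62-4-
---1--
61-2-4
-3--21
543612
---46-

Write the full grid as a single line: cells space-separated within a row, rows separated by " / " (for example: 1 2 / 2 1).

Cell (r3,c3): row 3 has {1,2,4,6}; column 3 has {2,3} → 5.
Cell (r3,c5): row 3 has {1,2,4,5,6}; column 5 has {1,2,4,6} → 3.
Cell (r4,c1): row 4 has {1,2,3}; column 1 has {5,6} → 4.
Cell (r4,c3): row 4 has {1,2,3,4}; column 3 has {2,3,5} → 6.
Cell (r4,c4): row 4 has {1,2,3,4,6}; column 4 has {1,2,4,6} → 5.
Cell (r6,c3): row 6 has {4,6}; column 3 has {2,3,5,6} → 1.
Cell (r1,c4): row 1 has {2,4,6}; column 4 has {1,2,4,5,6} → 3.
Cell (r1,c6): row 1 has {2,3,4,6}; column 6 has {1,2,4} → 5.
Cell (r2,c3): row 2 has {1}; column 3 has {1,2,3,5,6} → 4.
Cell (r2,c5): row 2 has {1,4}; column 5 has {1,2,3,4,6} → 5.
Cell (r6,c6): row 6 has {1,4,6}; column 6 has {1,2,4,5} → 3.
Cell (r1,c1): row 1 has {2,3,4,5,6}; column 1 has {4,5,6} → 1.
Cell (r2,c2): row 2 has {1,4,5}; column 2 has {1,3,4,6} → 2.
Cell (r2,c6): row 2 has {1,2,4,5}; column 6 has {1,2,3,4,5} → 6.
Cell (r6,c1): row 6 has {1,3,4,6}; column 1 has {1,4,5,6} → 2.
Cell (r6,c2): row 6 has {1,2,3,4,6}; column 2 has {1,2,3,4,6} → 5.
Cell (r2,c1): row 2 has {1,2,4,5,6}; column 1 has {1,2,4,5,6} → 3.

1 6 2 3 4 5 / 3 2 4 1 5 6 / 6 1 5 2 3 4 / 4 3 6 5 2 1 / 5 4 3 6 1 2 / 2 5 1 4 6 3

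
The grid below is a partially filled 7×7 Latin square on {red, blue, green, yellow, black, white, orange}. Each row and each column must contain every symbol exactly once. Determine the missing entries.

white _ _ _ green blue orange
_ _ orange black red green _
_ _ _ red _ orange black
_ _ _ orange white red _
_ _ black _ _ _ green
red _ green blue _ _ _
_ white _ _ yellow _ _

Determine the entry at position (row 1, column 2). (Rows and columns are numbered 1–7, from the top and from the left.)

black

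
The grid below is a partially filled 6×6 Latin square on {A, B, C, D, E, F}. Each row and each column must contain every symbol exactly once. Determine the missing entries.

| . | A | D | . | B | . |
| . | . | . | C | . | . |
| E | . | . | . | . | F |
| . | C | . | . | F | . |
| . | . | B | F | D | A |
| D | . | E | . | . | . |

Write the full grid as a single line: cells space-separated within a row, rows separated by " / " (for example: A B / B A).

(r1,c4) = E
(r1,c6) = C
(r4,c3) = A
(r5,c1) = C
(r5,c2) = E
(r6,c6) = B
(r1,c1) = F
(r2,c3) = F
(r3,c3) = C
(r3,c5) = A
(r4,c1) = B
(r4,c4) = D
(r4,c6) = E
(r6,c2) = F
(r6,c4) = A
(r6,c5) = C
(r2,c1) = A
(r2,c5) = E
(r2,c6) = D
(r3,c4) = B
(r2,c2) = B
(r3,c2) = D

F A D E B C / A B F C E D / E D C B A F / B C A D F E / C E B F D A / D F E A C B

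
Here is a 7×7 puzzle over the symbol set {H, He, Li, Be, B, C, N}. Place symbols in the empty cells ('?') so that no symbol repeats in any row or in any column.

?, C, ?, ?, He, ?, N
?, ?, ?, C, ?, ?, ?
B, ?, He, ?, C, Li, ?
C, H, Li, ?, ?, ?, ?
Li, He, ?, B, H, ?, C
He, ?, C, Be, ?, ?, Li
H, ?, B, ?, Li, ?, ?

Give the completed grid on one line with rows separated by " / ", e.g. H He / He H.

Be C H Li He B N / N Li Be C B He H / B N He H C Li Be / C H Li He Be N B / Li He N B H Be C / He B C Be N H Li / H Be B N Li C He

Cell (r1,c1): row 1 has {He,C,N}; column 1 has {H,He,Li,B,C} → Be.
Cell (r1,c3): row 1 has {He,Be,C,N}; column 3 has {He,Li,B,C} → H.
Cell (r1,c4): row 1 has {H,He,Be,C,N}; column 4 has {Be,B,C} → Li.
Cell (r1,c6): row 1 has {H,He,Li,Be,C,N}; column 6 has {Li} → B.
Cell (r2,c1): row 2 has {C}; column 1 has {H,He,Li,Be,B,C} → N.
Cell (r2,c3): row 2 has {C,N}; column 3 has {H,He,Li,B,C} → Be.
Cell (r2,c5): row 2 has {Be,C,N}; column 5 has {H,He,Li,C} → B.
Cell (r5,c3): row 5 has {H,He,Li,B,C}; column 3 has {H,He,Li,Be,B,C} → N.
Cell (r5,c6): row 5 has {H,He,Li,B,C,N}; column 6 has {Li,B} → Be.
Cell (r6,c5): row 6 has {He,Li,Be,C}; column 5 has {H,He,Li,B,C} → N.
Cell (r6,c6): row 6 has {He,Li,Be,C,N}; column 6 has {Li,Be,B} → H.
Cell (r2,c2): row 2 has {Be,B,C,N}; column 2 has {H,He,C} → Li.
Cell (r2,c6): row 2 has {Li,Be,B,C,N}; column 6 has {H,Li,Be,B} → He.
Cell (r2,c7): row 2 has {He,Li,Be,B,C,N}; column 7 has {Li,C,N} → H.
Cell (r3,c7): row 3 has {He,Li,B,C}; column 7 has {H,Li,C,N} → Be.
Cell (r4,c5): row 4 has {H,Li,C}; column 5 has {H,He,Li,B,C,N} → Be.
Cell (r4,c6): row 4 has {H,Li,Be,C}; column 6 has {H,He,Li,Be,B} → N.
Cell (r6,c2): row 6 has {H,He,Li,Be,C,N}; column 2 has {H,He,Li,C} → B.
Cell (r7,c6): row 7 has {H,Li,B}; column 6 has {H,He,Li,Be,B,N} → C.
Cell (r7,c7): row 7 has {H,Li,B,C}; column 7 has {H,Li,Be,C,N} → He.
Cell (r3,c2): row 3 has {He,Li,Be,B,C}; column 2 has {H,He,Li,B,C} → N.
Cell (r3,c4): row 3 has {He,Li,Be,B,C,N}; column 4 has {Li,Be,B,C} → H.
Cell (r4,c4): row 4 has {H,Li,Be,C,N}; column 4 has {H,Li,Be,B,C} → He.
Cell (r4,c7): row 4 has {H,He,Li,Be,C,N}; column 7 has {H,He,Li,Be,C,N} → B.
Cell (r7,c2): row 7 has {H,He,Li,B,C}; column 2 has {H,He,Li,B,C,N} → Be.
Cell (r7,c4): row 7 has {H,He,Li,Be,B,C}; column 4 has {H,He,Li,Be,B,C} → N.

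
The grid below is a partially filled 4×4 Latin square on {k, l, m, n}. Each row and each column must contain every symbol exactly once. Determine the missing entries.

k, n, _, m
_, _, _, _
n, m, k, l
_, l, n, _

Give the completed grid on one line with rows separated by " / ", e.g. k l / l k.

k n l m / l k m n / n m k l / m l n k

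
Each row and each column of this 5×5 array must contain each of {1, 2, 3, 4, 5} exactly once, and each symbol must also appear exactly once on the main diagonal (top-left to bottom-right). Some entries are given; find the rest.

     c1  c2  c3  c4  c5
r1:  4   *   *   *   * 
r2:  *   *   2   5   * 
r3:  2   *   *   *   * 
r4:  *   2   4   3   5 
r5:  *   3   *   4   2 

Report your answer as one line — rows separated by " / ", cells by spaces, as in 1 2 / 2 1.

At row 2, column 2: row 2 has {2,5}; column 2 has {2,3}; the diagonal has {2,3,4}; that leaves 1.
At row 3, column 3: row 3 has {2}; column 3 has {2,4}; the diagonal has {1,2,3,4}; that leaves 5.
At row 3, column 4: row 3 has {2,5}; column 4 has {3,4,5}; that leaves 1.
At row 4, column 1: row 4 has {2,3,4,5}; column 1 has {2,4}; that leaves 1.
At row 5, column 1: row 5 has {2,3,4}; column 1 has {1,2,4}; that leaves 5.
At row 5, column 3: row 5 has {2,3,4,5}; column 3 has {2,4,5}; that leaves 1.
At row 1, column 2: row 1 has {4}; column 2 has {1,2,3}; that leaves 5.
At row 1, column 3: row 1 has {4,5}; column 3 has {1,2,4,5}; that leaves 3.
At row 1, column 4: row 1 has {3,4,5}; column 4 has {1,3,4,5}; that leaves 2.
At row 1, column 5: row 1 has {2,3,4,5}; column 5 has {2,5}; that leaves 1.
At row 2, column 1: row 2 has {1,2,5}; column 1 has {1,2,4,5}; that leaves 3.
At row 2, column 5: row 2 has {1,2,3,5}; column 5 has {1,2,5}; that leaves 4.
At row 3, column 2: row 3 has {1,2,5}; column 2 has {1,2,3,5}; that leaves 4.
At row 3, column 5: row 3 has {1,2,4,5}; column 5 has {1,2,4,5}; that leaves 3.

4 5 3 2 1 / 3 1 2 5 4 / 2 4 5 1 3 / 1 2 4 3 5 / 5 3 1 4 2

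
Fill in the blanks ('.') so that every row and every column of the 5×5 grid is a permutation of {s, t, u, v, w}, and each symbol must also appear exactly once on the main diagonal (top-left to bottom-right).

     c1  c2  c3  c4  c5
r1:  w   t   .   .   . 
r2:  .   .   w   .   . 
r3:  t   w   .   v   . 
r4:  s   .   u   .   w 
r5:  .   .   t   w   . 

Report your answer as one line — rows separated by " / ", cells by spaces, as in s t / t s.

(r3,c3) = s
(r3,c5) = u
(r4,c2) = v
(r4,c4) = t
(r5,c5) = v
(r1,c3) = v
(r1,c5) = s
(r2,c2) = u
(r2,c4) = s
(r2,c5) = t
(r5,c1) = u
(r5,c2) = s
(r1,c4) = u
(r2,c1) = v

w t v u s / v u w s t / t w s v u / s v u t w / u s t w v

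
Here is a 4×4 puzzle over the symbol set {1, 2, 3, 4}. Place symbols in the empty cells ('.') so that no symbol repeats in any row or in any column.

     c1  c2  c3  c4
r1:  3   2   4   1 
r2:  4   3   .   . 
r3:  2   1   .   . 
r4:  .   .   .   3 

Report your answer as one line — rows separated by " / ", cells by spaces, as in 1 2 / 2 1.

3 2 4 1 / 4 3 1 2 / 2 1 3 4 / 1 4 2 3

(r2,c4): row 2 has {3,4}; column 4 has {1,3}, so it must be 2.
(r3,c3): row 3 has {1,2}; column 3 has {4}, so it must be 3.
(r3,c4): row 3 has {1,2,3}; column 4 has {1,2,3}, so it must be 4.
(r4,c1): row 4 has {3}; column 1 has {2,3,4}, so it must be 1.
(r4,c2): row 4 has {1,3}; column 2 has {1,2,3}, so it must be 4.
(r4,c3): row 4 has {1,3,4}; column 3 has {3,4}, so it must be 2.
(r2,c3): row 2 has {2,3,4}; column 3 has {2,3,4}, so it must be 1.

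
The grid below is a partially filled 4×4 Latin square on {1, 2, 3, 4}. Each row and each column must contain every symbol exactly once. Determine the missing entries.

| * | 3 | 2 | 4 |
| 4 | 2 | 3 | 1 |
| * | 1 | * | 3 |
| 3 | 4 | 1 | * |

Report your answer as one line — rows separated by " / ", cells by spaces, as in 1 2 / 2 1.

1 3 2 4 / 4 2 3 1 / 2 1 4 3 / 3 4 1 2

(r1,c1): row 1 has {2,3,4}; column 1 has {3,4}, so it must be 1.
(r3,c1): row 3 has {1,3}; column 1 has {1,3,4}, so it must be 2.
(r3,c3): row 3 has {1,2,3}; column 3 has {1,2,3}, so it must be 4.
(r4,c4): row 4 has {1,3,4}; column 4 has {1,3,4}, so it must be 2.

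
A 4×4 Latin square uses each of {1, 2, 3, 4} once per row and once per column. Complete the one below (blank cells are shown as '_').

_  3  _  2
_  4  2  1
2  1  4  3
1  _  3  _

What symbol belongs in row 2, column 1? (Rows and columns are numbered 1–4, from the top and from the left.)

3

At row 1, column 1: row 1 has {2,3}; column 1 has {1,2}; that leaves 4.
At row 1, column 3: row 1 has {2,3,4}; column 3 has {2,3,4}; that leaves 1.
At row 2, column 1: row 2 has {1,2,4}; column 1 has {1,2,4}; that leaves 3.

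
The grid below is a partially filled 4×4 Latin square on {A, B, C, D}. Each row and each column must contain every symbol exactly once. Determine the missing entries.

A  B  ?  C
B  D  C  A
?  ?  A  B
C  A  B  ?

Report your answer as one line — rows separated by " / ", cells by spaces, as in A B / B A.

A B D C / B D C A / D C A B / C A B D

Cell (r1,c3): row 1 has {A,B,C}; column 3 has {A,B,C} → D.
Cell (r3,c1): row 3 has {A,B}; column 1 has {A,B,C} → D.
Cell (r3,c2): row 3 has {A,B,D}; column 2 has {A,B,D} → C.
Cell (r4,c4): row 4 has {A,B,C}; column 4 has {A,B,C} → D.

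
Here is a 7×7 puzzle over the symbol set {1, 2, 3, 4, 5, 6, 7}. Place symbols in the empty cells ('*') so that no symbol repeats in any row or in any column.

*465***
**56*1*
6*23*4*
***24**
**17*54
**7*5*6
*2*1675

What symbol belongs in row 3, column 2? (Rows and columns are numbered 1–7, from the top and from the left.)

5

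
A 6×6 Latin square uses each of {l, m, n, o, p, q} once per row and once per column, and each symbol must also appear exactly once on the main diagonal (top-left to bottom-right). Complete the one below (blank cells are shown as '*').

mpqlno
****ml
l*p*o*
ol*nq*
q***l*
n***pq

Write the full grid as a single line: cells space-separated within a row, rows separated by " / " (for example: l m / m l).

At row 2, column 1: row 2 has {l,m}; column 1 has {l,m,n,o,q}; that leaves p.
At row 2, column 2: row 2 has {l,m,p}; column 2 has {l,p}; the diagonal has {l,m,n,p,q}; that leaves o.
At row 2, column 3: row 2 has {l,m,o,p}; column 3 has {p,q}; that leaves n.
At row 2, column 4: row 2 has {l,m,n,o,p}; column 4 has {l,n}; that leaves q.
At row 3, column 4: row 3 has {l,o,p}; column 4 has {l,n,q}; that leaves m.
At row 3, column 6: row 3 has {l,m,o,p}; column 6 has {l,o,q}; that leaves n.
At row 4, column 3: row 4 has {l,n,o,q}; column 3 has {n,p,q}; that leaves m.
At row 4, column 6: row 4 has {l,m,n,o,q}; column 6 has {l,n,o,q}; that leaves p.
At row 5, column 3: row 5 has {l,q}; column 3 has {m,n,p,q}; that leaves o.
At row 5, column 4: row 5 has {l,o,q}; column 4 has {l,m,n,q}; that leaves p.
At row 5, column 6: row 5 has {l,o,p,q}; column 6 has {l,n,o,p,q}; that leaves m.
At row 6, column 2: row 6 has {n,p,q}; column 2 has {l,o,p}; that leaves m.
At row 6, column 3: row 6 has {m,n,p,q}; column 3 has {m,n,o,p,q}; that leaves l.
At row 6, column 4: row 6 has {l,m,n,p,q}; column 4 has {l,m,n,p,q}; that leaves o.
At row 3, column 2: row 3 has {l,m,n,o,p}; column 2 has {l,m,o,p}; that leaves q.
At row 5, column 2: row 5 has {l,m,o,p,q}; column 2 has {l,m,o,p,q}; that leaves n.

m p q l n o / p o n q m l / l q p m o n / o l m n q p / q n o p l m / n m l o p q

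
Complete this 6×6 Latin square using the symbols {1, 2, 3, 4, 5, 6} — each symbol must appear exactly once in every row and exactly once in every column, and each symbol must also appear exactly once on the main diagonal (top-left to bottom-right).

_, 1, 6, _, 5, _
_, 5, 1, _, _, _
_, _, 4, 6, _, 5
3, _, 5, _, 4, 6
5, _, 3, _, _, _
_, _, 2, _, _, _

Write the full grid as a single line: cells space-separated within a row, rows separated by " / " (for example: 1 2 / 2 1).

(r1,c1): row 1 has {1,5,6}; column 1 has {3,5}; the diagonal has {4,5}, so it must be 2.
(r3,c1): row 3 has {4,5,6}; column 1 has {2,3,5}, so it must be 1.
(r4,c2): row 4 has {3,4,5,6}; column 2 has {1,5}, so it must be 2.
(r4,c4): row 4 has {2,3,4,5,6}; column 4 has {6}; the diagonal has {2,4,5}, so it must be 1.
(r5,c5): row 5 has {3,5}; column 5 has {4,5}; the diagonal has {1,2,4,5}, so it must be 6.
(r6,c6): row 6 has {2}; column 6 has {5,6}; the diagonal has {1,2,4,5,6}, so it must be 3.
(r1,c6): row 1 has {1,2,5,6}; column 6 has {3,5,6}, so it must be 4.
(r2,c6): row 2 has {1,5}; column 6 has {3,4,5,6}, so it must be 2.
(r3,c2): row 3 has {1,4,5,6}; column 2 has {1,2,5}, so it must be 3.
(r3,c5): row 3 has {1,3,4,5,6}; column 5 has {4,5,6}, so it must be 2.
(r5,c2): row 5 has {3,5,6}; column 2 has {1,2,3,5}, so it must be 4.
(r5,c4): row 5 has {3,4,5,6}; column 4 has {1,6}, so it must be 2.
(r5,c6): row 5 has {2,3,4,5,6}; column 6 has {2,3,4,5,6}, so it must be 1.
(r6,c2): row 6 has {2,3}; column 2 has {1,2,3,4,5}, so it must be 6.
(r6,c5): row 6 has {2,3,6}; column 5 has {2,4,5,6}, so it must be 1.
(r1,c4): row 1 has {1,2,4,5,6}; column 4 has {1,2,6}, so it must be 3.
(r2,c4): row 2 has {1,2,5}; column 4 has {1,2,3,6}, so it must be 4.
(r2,c5): row 2 has {1,2,4,5}; column 5 has {1,2,4,5,6}, so it must be 3.
(r6,c1): row 6 has {1,2,3,6}; column 1 has {1,2,3,5}, so it must be 4.
(r6,c4): row 6 has {1,2,3,4,6}; column 4 has {1,2,3,4,6}, so it must be 5.
(r2,c1): row 2 has {1,2,3,4,5}; column 1 has {1,2,3,4,5}, so it must be 6.

2 1 6 3 5 4 / 6 5 1 4 3 2 / 1 3 4 6 2 5 / 3 2 5 1 4 6 / 5 4 3 2 6 1 / 4 6 2 5 1 3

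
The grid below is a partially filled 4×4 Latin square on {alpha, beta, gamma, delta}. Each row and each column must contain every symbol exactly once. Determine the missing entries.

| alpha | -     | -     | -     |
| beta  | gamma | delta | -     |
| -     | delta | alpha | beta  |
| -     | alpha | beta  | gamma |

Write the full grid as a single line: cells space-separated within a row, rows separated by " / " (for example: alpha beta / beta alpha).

alpha beta gamma delta / beta gamma delta alpha / gamma delta alpha beta / delta alpha beta gamma

At row 1, column 2: row 1 has {alpha}; column 2 has {alpha,gamma,delta}; that leaves beta.
At row 1, column 3: row 1 has {alpha,beta}; column 3 has {alpha,beta,delta}; that leaves gamma.
At row 1, column 4: row 1 has {alpha,beta,gamma}; column 4 has {beta,gamma}; that leaves delta.
At row 2, column 4: row 2 has {beta,gamma,delta}; column 4 has {beta,gamma,delta}; that leaves alpha.
At row 3, column 1: row 3 has {alpha,beta,delta}; column 1 has {alpha,beta}; that leaves gamma.
At row 4, column 1: row 4 has {alpha,beta,gamma}; column 1 has {alpha,beta,gamma}; that leaves delta.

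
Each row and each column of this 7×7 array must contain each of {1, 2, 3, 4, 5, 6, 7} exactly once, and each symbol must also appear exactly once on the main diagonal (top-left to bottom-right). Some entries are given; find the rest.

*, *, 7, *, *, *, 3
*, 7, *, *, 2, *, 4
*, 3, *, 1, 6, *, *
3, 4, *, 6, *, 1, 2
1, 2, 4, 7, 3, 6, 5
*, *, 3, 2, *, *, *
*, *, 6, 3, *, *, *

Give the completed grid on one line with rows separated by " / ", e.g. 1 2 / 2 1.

(r2,c4) = 5
(r2,c6) = 3
(r3,c7) = 7
(r4,c3) = 5
(r4,c5) = 7
(r7,c7) = 1
(r1,c4) = 4
(r2,c1) = 6
(r2,c3) = 1
(r3,c3) = 2
(r6,c7) = 6
(r7,c2) = 5
(r7,c5) = 4
(r1,c1) = 5
(r1,c5) = 1
(r1,c6) = 2
(r3,c1) = 4
(r3,c6) = 5
(r6,c1) = 7
(r6,c2) = 1
(r6,c5) = 5
(r6,c6) = 4
(r7,c1) = 2
(r7,c6) = 7
(r1,c2) = 6

5 6 7 4 1 2 3 / 6 7 1 5 2 3 4 / 4 3 2 1 6 5 7 / 3 4 5 6 7 1 2 / 1 2 4 7 3 6 5 / 7 1 3 2 5 4 6 / 2 5 6 3 4 7 1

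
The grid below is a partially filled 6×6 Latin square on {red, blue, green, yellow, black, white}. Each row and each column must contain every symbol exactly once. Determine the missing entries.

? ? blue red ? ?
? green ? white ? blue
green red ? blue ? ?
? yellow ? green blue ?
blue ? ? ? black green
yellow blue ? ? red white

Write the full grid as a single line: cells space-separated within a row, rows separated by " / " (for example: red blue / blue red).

(r2,c5) = yellow
(r3,c5) = white
(r5,c2) = white
(r5,c4) = yellow
(r6,c4) = black
(r1,c2) = black
(r1,c5) = green
(r1,c6) = yellow
(r3,c6) = black
(r4,c6) = red
(r5,c3) = red
(r6,c3) = green
(r1,c1) = white
(r2,c3) = black
(r3,c3) = yellow
(r4,c1) = black
(r4,c3) = white
(r2,c1) = red

white black blue red green yellow / red green black white yellow blue / green red yellow blue white black / black yellow white green blue red / blue white red yellow black green / yellow blue green black red white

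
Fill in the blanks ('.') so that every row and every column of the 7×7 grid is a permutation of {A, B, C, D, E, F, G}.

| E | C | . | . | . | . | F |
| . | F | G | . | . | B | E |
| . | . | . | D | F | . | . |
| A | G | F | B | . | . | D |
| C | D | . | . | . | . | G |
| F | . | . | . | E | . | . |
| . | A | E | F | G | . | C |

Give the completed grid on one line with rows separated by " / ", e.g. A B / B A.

(r2,c1) = D
(r4,c5) = C
(r4,c6) = E
(r6,c2) = B
(r6,c7) = A
(r7,c1) = B
(r7,c6) = D
(r2,c5) = A
(r3,c1) = G
(r3,c2) = E
(r3,c7) = B
(r5,c5) = B
(r1,c5) = D
(r2,c4) = C
(r5,c3) = A
(r5,c4) = E
(r5,c6) = F
(r6,c4) = G
(r6,c6) = C
(r1,c3) = B
(r1,c4) = A
(r1,c6) = G
(r3,c3) = C
(r3,c6) = A
(r6,c3) = D

E C B A D G F / D F G C A B E / G E C D F A B / A G F B C E D / C D A E B F G / F B D G E C A / B A E F G D C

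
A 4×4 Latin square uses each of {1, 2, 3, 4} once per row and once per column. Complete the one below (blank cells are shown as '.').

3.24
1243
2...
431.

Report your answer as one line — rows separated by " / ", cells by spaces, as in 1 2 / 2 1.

3 1 2 4 / 1 2 4 3 / 2 4 3 1 / 4 3 1 2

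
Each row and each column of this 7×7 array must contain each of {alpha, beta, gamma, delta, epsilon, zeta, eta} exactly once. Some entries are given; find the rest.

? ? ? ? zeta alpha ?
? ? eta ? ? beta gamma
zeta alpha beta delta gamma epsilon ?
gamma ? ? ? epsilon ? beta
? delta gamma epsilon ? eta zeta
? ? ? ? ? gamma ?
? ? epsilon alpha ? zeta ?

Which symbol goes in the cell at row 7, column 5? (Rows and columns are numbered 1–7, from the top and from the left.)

(r1,c3): row 1 has {alpha,zeta}; column 3 has {beta,gamma,epsilon,eta}, so it must be delta.
(r2,c4): row 2 has {beta,gamma,eta}; column 4 has {alpha,delta,epsilon}, so it must be zeta.
(r3,c7): row 3 has {alpha,beta,gamma,delta,epsilon,zeta}; column 7 has {beta,gamma,zeta}, so it must be eta.
(r4,c4): row 4 has {beta,gamma,epsilon}; column 4 has {alpha,delta,epsilon,zeta}, so it must be eta.
(r4,c6): row 4 has {beta,gamma,epsilon,eta}; column 6 has {alpha,beta,gamma,epsilon,zeta,eta}, so it must be delta.
(r6,c4): row 6 has {gamma}; column 4 has {alpha,delta,epsilon,zeta,eta}, so it must be beta.
(r7,c7): row 7 has {alpha,epsilon,zeta}; column 7 has {beta,gamma,zeta,eta}, so it must be delta.
(r1,c4): row 1 has {alpha,delta,zeta}; column 4 has {alpha,beta,delta,epsilon,zeta,eta}, so it must be gamma.
(r1,c7): row 1 has {alpha,gamma,delta,zeta}; column 7 has {beta,gamma,delta,zeta,eta}, so it must be epsilon.
(r2,c2): row 2 has {beta,gamma,zeta,eta}; column 2 has {alpha,delta}, so it must be epsilon.
(r4,c2): row 4 has {beta,gamma,delta,epsilon,eta}; column 2 has {alpha,delta,epsilon}, so it must be zeta.
(r4,c3): row 4 has {beta,gamma,delta,epsilon,zeta,eta}; column 3 has {beta,gamma,delta,epsilon,eta}, so it must be alpha.
(r6,c2): row 6 has {beta,gamma}; column 2 has {alpha,delta,epsilon,zeta}, so it must be eta.
(r6,c3): row 6 has {beta,gamma,eta}; column 3 has {alpha,beta,gamma,delta,epsilon,eta}, so it must be zeta.
(r6,c7): row 6 has {beta,gamma,zeta,eta}; column 7 has {beta,gamma,delta,epsilon,zeta,eta}, so it must be alpha.
(r1,c2): row 1 has {alpha,gamma,delta,epsilon,zeta}; column 2 has {alpha,delta,epsilon,zeta,eta}, so it must be beta.
(r6,c5): row 6 has {alpha,beta,gamma,zeta,eta}; column 5 has {gamma,epsilon,zeta}, so it must be delta.
(r7,c2): row 7 has {alpha,delta,epsilon,zeta}; column 2 has {alpha,beta,delta,epsilon,zeta,eta}, so it must be gamma.
(r1,c1): row 1 has {alpha,beta,gamma,delta,epsilon,zeta}; column 1 has {gamma,zeta}, so it must be eta.
(r2,c5): row 2 has {beta,gamma,epsilon,zeta,eta}; column 5 has {gamma,delta,epsilon,zeta}, so it must be alpha.
(r5,c5): row 5 has {gamma,delta,epsilon,zeta,eta}; column 5 has {alpha,gamma,delta,epsilon,zeta}, so it must be beta.
(r6,c1): row 6 has {alpha,beta,gamma,delta,zeta,eta}; column 1 has {gamma,zeta,eta}, so it must be epsilon.
(r7,c1): row 7 has {alpha,gamma,delta,epsilon,zeta}; column 1 has {gamma,epsilon,zeta,eta}, so it must be beta.
(r7,c5): row 7 has {alpha,beta,gamma,delta,epsilon,zeta}; column 5 has {alpha,beta,gamma,delta,epsilon,zeta}, so it must be eta.

eta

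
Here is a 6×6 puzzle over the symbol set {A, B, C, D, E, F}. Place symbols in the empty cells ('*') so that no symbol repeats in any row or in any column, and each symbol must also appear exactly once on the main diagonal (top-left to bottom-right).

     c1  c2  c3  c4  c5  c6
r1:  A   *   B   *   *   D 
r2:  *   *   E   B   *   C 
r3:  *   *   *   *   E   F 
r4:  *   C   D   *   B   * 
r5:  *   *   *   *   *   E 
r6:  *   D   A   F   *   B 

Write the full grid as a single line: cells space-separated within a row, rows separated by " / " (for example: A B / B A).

A E B C F D / D F E B A C / B A C D E F / F C D E B A / C B F A D E / E D A F C B

At row 2, column 2: row 2 has {B,C,E}; column 2 has {C,D}; the diagonal has {A,B}; that leaves F.
At row 3, column 3: row 3 has {E,F}; column 3 has {A,B,D,E}; the diagonal has {A,B,F}; that leaves C.
At row 4, column 4: row 4 has {B,C,D}; column 4 has {B,F}; the diagonal has {A,B,C,F}; that leaves E.
At row 4, column 6: row 4 has {B,C,D,E}; column 6 has {B,C,D,E,F}; that leaves A.
At row 5, column 3: row 5 has {E}; column 3 has {A,B,C,D,E}; that leaves F.
At row 5, column 5: row 5 has {E,F}; column 5 has {B,E}; the diagonal has {A,B,C,E,F}; that leaves D.
At row 6, column 5: row 6 has {A,B,D,F}; column 5 has {B,D,E}; that leaves C.
At row 1, column 2: row 1 has {A,B,D}; column 2 has {C,D,F}; that leaves E.
At row 1, column 4: row 1 has {A,B,D,E}; column 4 has {B,E,F}; that leaves C.
At row 1, column 5: row 1 has {A,B,C,D,E}; column 5 has {B,C,D,E}; that leaves F.
At row 2, column 1: row 2 has {B,C,E,F}; column 1 has {A}; that leaves D.
At row 2, column 5: row 2 has {B,C,D,E,F}; column 5 has {B,C,D,E,F}; that leaves A.
At row 3, column 1: row 3 has {C,E,F}; column 1 has {A,D}; that leaves B.
At row 3, column 2: row 3 has {B,C,E,F}; column 2 has {C,D,E,F}; that leaves A.
At row 3, column 4: row 3 has {A,B,C,E,F}; column 4 has {B,C,E,F}; that leaves D.
At row 4, column 1: row 4 has {A,B,C,D,E}; column 1 has {A,B,D}; that leaves F.
At row 5, column 1: row 5 has {D,E,F}; column 1 has {A,B,D,F}; that leaves C.
At row 5, column 2: row 5 has {C,D,E,F}; column 2 has {A,C,D,E,F}; that leaves B.
At row 5, column 4: row 5 has {B,C,D,E,F}; column 4 has {B,C,D,E,F}; that leaves A.
At row 6, column 1: row 6 has {A,B,C,D,F}; column 1 has {A,B,C,D,F}; that leaves E.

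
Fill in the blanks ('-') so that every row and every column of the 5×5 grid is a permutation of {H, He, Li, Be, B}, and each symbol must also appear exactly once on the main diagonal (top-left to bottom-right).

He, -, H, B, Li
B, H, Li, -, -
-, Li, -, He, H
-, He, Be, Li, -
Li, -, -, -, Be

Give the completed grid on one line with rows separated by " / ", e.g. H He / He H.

He Be H B Li / B H Li Be He / Be Li B He H / H He Be Li B / Li B He H Be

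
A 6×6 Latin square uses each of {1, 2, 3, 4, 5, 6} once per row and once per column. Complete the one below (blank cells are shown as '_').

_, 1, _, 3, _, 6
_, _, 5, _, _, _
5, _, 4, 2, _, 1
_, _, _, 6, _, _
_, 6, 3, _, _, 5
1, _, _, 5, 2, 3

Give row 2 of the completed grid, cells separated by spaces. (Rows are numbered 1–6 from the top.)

At row 1, column 3: row 1 has {1,3,6}; column 3 has {3,4,5}; that leaves 2.
At row 3, column 2: row 3 has {1,2,4,5}; column 2 has {1,6}; that leaves 3.
At row 3, column 5: row 3 has {1,2,3,4,5}; column 5 has {2}; that leaves 6.
At row 4, column 3: row 4 has {6}; column 3 has {2,3,4,5}; that leaves 1.
At row 6, column 2: row 6 has {1,2,3,5}; column 2 has {1,3,6}; that leaves 4.
At row 6, column 3: row 6 has {1,2,3,4,5}; column 3 has {1,2,3,4,5}; that leaves 6.
At row 1, column 1: row 1 has {1,2,3,6}; column 1 has {1,5}; that leaves 4.
At row 1, column 5: row 1 has {1,2,3,4,6}; column 5 has {2,6}; that leaves 5.
At row 2, column 2: row 2 has {5}; column 2 has {1,3,4,6}; that leaves 2.
At row 2, column 6: row 2 has {2,5}; column 6 has {1,3,5,6}; that leaves 4.
At row 4, column 2: row 4 has {1,6}; column 2 has {1,2,3,4,6}; that leaves 5.
At row 4, column 6: row 4 has {1,5,6}; column 6 has {1,3,4,5,6}; that leaves 2.
At row 5, column 1: row 5 has {3,5,6}; column 1 has {1,4,5}; that leaves 2.
At row 2, column 4: row 2 has {2,4,5}; column 4 has {2,3,5,6}; that leaves 1.
At row 2, column 5: row 2 has {1,2,4,5}; column 5 has {2,5,6}; that leaves 3.
At row 4, column 1: row 4 has {1,2,5,6}; column 1 has {1,2,4,5}; that leaves 3.
At row 4, column 5: row 4 has {1,2,3,5,6}; column 5 has {2,3,5,6}; that leaves 4.
At row 5, column 4: row 5 has {2,3,5,6}; column 4 has {1,2,3,5,6}; that leaves 4.
At row 5, column 5: row 5 has {2,3,4,5,6}; column 5 has {2,3,4,5,6}; that leaves 1.
At row 2, column 1: row 2 has {1,2,3,4,5}; column 1 has {1,2,3,4,5}; that leaves 6.

6 2 5 1 3 4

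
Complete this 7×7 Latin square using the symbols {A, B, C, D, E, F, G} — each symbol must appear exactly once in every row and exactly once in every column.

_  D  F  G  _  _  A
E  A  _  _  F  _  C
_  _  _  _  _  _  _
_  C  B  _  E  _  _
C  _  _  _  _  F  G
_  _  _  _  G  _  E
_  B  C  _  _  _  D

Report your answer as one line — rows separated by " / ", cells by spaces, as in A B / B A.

B D F G C E A / E A G B F D C / A G E F D C B / G C B D E A F / C E D A B F G / D F A C G B E / F B C E A G D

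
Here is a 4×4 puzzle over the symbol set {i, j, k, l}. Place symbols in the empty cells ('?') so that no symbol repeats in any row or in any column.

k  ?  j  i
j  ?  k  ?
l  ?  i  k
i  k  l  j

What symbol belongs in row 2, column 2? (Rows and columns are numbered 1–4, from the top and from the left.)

i

(r1,c2): row 1 has {i,j,k}; column 2 has {k}, so it must be l.
(r2,c2): row 2 has {j,k}; column 2 has {k,l}, so it must be i.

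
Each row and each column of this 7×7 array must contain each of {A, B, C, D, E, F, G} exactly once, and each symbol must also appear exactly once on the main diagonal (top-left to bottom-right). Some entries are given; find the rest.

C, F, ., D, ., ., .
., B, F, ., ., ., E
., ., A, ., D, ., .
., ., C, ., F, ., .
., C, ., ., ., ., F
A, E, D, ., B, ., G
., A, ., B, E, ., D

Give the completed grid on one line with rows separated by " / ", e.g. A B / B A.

C F E D A G B / D B F G C A E / B G A F D E C / G D C E F B A / E C B A G D F / A E D C B F G / F A G B E C D

(r3,c2) = G
(r4,c2) = D
(r5,c5) = G
(r6,c6) = F
(r7,c3) = G
(r7,c6) = C
(r1,c5) = A
(r1,c7) = B
(r2,c5) = C
(r3,c7) = C
(r4,c4) = E
(r4,c7) = A
(r5,c4) = A
(r6,c4) = C
(r7,c1) = F
(r1,c3) = E
(r1,c6) = G
(r2,c4) = G
(r3,c4) = F
(r4,c6) = B
(r5,c3) = B
(r2,c1) = D
(r2,c6) = A
(r3,c6) = E
(r4,c1) = G
(r5,c1) = E
(r5,c6) = D
(r3,c1) = B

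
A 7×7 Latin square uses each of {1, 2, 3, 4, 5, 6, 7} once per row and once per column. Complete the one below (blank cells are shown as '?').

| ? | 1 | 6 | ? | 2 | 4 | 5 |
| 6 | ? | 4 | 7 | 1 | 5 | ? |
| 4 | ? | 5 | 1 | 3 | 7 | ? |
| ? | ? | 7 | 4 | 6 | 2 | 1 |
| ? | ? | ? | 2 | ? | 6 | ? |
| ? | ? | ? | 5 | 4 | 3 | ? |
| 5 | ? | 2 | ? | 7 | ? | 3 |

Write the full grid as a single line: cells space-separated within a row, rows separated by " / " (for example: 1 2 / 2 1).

7 1 6 3 2 4 5 / 6 3 4 7 1 5 2 / 4 2 5 1 3 7 6 / 3 5 7 4 6 2 1 / 1 7 3 2 5 6 4 / 2 6 1 5 4 3 7 / 5 4 2 6 7 1 3

At row 1, column 4: row 1 has {1,2,4,5,6}; column 4 has {1,2,4,5,7}; that leaves 3.
At row 2, column 7: row 2 has {1,4,5,6,7}; column 7 has {1,3,5}; that leaves 2.
At row 3, column 7: row 3 has {1,3,4,5,7}; column 7 has {1,2,3,5}; that leaves 6.
At row 4, column 1: row 4 has {1,2,4,6,7}; column 1 has {4,5,6}; that leaves 3.
At row 4, column 2: row 4 has {1,2,3,4,6,7}; column 2 has {1}; that leaves 5.
At row 5, column 5: row 5 has {2,6}; column 5 has {1,2,3,4,6,7}; that leaves 5.
At row 6, column 3: row 6 has {3,4,5}; column 3 has {2,4,5,6,7}; that leaves 1.
At row 6, column 7: row 6 has {1,3,4,5}; column 7 has {1,2,3,5,6}; that leaves 7.
At row 7, column 4: row 7 has {2,3,5,7}; column 4 has {1,2,3,4,5,7}; that leaves 6.
At row 7, column 6: row 7 has {2,3,5,6,7}; column 6 has {2,3,4,5,6,7}; that leaves 1.
At row 1, column 1: row 1 has {1,2,3,4,5,6}; column 1 has {3,4,5,6}; that leaves 7.
At row 2, column 2: row 2 has {1,2,4,5,6,7}; column 2 has {1,5}; that leaves 3.
At row 3, column 2: row 3 has {1,3,4,5,6,7}; column 2 has {1,3,5}; that leaves 2.
At row 5, column 1: row 5 has {2,5,6}; column 1 has {3,4,5,6,7}; that leaves 1.
At row 5, column 3: row 5 has {1,2,5,6}; column 3 has {1,2,4,5,6,7}; that leaves 3.
At row 5, column 7: row 5 has {1,2,3,5,6}; column 7 has {1,2,3,5,6,7}; that leaves 4.
At row 6, column 1: row 6 has {1,3,4,5,7}; column 1 has {1,3,4,5,6,7}; that leaves 2.
At row 6, column 2: row 6 has {1,2,3,4,5,7}; column 2 has {1,2,3,5}; that leaves 6.
At row 7, column 2: row 7 has {1,2,3,5,6,7}; column 2 has {1,2,3,5,6}; that leaves 4.
At row 5, column 2: row 5 has {1,2,3,4,5,6}; column 2 has {1,2,3,4,5,6}; that leaves 7.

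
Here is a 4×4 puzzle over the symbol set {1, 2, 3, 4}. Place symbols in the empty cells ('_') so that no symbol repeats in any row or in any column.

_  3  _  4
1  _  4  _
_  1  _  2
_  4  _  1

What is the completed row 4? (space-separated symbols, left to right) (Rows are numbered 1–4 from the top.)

3 4 2 1

(r1,c1): row 1 has {3,4}; column 1 has {1}, so it must be 2.
(r1,c3): row 1 has {2,3,4}; column 3 has {4}, so it must be 1.
(r2,c2): row 2 has {1,4}; column 2 has {1,3,4}, so it must be 2.
(r2,c4): row 2 has {1,2,4}; column 4 has {1,2,4}, so it must be 3.
(r3,c3): row 3 has {1,2}; column 3 has {1,4}, so it must be 3.
(r4,c1): row 4 has {1,4}; column 1 has {1,2}, so it must be 3.
(r4,c3): row 4 has {1,3,4}; column 3 has {1,3,4}, so it must be 2.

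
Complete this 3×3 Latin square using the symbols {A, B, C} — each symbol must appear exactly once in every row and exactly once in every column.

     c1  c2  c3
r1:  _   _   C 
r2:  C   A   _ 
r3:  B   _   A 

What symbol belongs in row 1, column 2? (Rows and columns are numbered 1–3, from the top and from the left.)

B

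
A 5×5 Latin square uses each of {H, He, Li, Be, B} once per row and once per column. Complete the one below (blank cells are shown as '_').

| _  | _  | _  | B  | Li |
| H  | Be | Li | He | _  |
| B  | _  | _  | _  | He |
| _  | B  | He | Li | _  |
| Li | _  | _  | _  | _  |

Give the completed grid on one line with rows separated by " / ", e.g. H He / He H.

He H Be B Li / H Be Li He B / B Li H Be He / Be B He Li H / Li He B H Be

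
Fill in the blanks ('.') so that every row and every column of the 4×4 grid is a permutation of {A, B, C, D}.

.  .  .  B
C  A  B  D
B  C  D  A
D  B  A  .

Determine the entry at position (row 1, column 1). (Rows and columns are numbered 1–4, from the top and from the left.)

At row 1, column 1: row 1 has {B}; column 1 has {B,C,D}; that leaves A.

A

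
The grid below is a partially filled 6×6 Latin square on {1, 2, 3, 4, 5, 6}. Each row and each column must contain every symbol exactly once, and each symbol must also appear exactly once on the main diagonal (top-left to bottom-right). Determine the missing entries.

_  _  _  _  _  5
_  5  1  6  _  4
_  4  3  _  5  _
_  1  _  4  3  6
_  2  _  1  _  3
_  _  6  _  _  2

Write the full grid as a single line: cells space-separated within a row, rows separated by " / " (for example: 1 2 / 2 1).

(r2,c5) = 2
(r3,c4) = 2
(r3,c6) = 1
(r5,c5) = 6
(r6,c2) = 3
(r6,c4) = 5
(r1,c1) = 1
(r1,c2) = 6
(r1,c4) = 3
(r1,c5) = 4
(r2,c1) = 3
(r3,c1) = 6
(r6,c1) = 4
(r6,c5) = 1
(r1,c3) = 2
(r4,c3) = 5
(r5,c1) = 5
(r5,c3) = 4
(r4,c1) = 2

1 6 2 3 4 5 / 3 5 1 6 2 4 / 6 4 3 2 5 1 / 2 1 5 4 3 6 / 5 2 4 1 6 3 / 4 3 6 5 1 2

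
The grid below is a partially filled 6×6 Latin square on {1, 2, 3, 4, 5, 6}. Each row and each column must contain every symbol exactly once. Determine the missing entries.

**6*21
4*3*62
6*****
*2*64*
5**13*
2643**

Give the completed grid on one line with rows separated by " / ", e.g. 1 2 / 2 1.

Cell (r1,c1): row 1 has {1,2,6}; column 1 has {2,4,5,6} → 3.
Cell (r2,c4): row 2 has {2,3,4,6}; column 4 has {1,3,6} → 5.
Cell (r4,c1): row 4 has {2,4,6}; column 1 has {2,3,4,5,6} → 1.
Cell (r4,c3): row 4 has {1,2,4,6}; column 3 has {3,4,6} → 5.
Cell (r4,c6): row 4 has {1,2,4,5,6}; column 6 has {1,2} → 3.
Cell (r5,c2): row 5 has {1,3,5}; column 2 has {2,6} → 4.
Cell (r5,c3): row 5 has {1,3,4,5}; column 3 has {3,4,5,6} → 2.
Cell (r5,c6): row 5 has {1,2,3,4,5}; column 6 has {1,2,3} → 6.
Cell (r6,c6): row 6 has {2,3,4,6}; column 6 has {1,2,3,6} → 5.
Cell (r1,c2): row 1 has {1,2,3,6}; column 2 has {2,4,6} → 5.
Cell (r1,c4): row 1 has {1,2,3,5,6}; column 4 has {1,3,5,6} → 4.
Cell (r2,c2): row 2 has {2,3,4,5,6}; column 2 has {2,4,5,6} → 1.
Cell (r3,c2): row 3 has {6}; column 2 has {1,2,4,5,6} → 3.
Cell (r3,c3): row 3 has {3,6}; column 3 has {2,3,4,5,6} → 1.
Cell (r3,c4): row 3 has {1,3,6}; column 4 has {1,3,4,5,6} → 2.
Cell (r3,c5): row 3 has {1,2,3,6}; column 5 has {2,3,4,6} → 5.
Cell (r3,c6): row 3 has {1,2,3,5,6}; column 6 has {1,2,3,5,6} → 4.
Cell (r6,c5): row 6 has {2,3,4,5,6}; column 5 has {2,3,4,5,6} → 1.

3 5 6 4 2 1 / 4 1 3 5 6 2 / 6 3 1 2 5 4 / 1 2 5 6 4 3 / 5 4 2 1 3 6 / 2 6 4 3 1 5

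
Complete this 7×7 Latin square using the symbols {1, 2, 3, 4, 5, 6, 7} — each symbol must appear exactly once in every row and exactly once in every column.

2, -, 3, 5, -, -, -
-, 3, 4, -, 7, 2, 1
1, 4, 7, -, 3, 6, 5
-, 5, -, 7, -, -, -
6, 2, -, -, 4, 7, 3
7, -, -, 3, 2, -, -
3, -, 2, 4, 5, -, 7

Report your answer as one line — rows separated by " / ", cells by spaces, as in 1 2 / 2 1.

2 7 3 5 1 4 6 / 5 3 4 6 7 2 1 / 1 4 7 2 3 6 5 / 4 5 1 7 6 3 2 / 6 2 5 1 4 7 3 / 7 1 6 3 2 5 4 / 3 6 2 4 5 1 7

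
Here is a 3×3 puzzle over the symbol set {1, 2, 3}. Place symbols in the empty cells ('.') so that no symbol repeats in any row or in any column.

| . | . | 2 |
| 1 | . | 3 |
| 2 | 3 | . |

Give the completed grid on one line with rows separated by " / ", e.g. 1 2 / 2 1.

(r1,c1) = 3
(r1,c2) = 1
(r2,c2) = 2
(r3,c3) = 1

3 1 2 / 1 2 3 / 2 3 1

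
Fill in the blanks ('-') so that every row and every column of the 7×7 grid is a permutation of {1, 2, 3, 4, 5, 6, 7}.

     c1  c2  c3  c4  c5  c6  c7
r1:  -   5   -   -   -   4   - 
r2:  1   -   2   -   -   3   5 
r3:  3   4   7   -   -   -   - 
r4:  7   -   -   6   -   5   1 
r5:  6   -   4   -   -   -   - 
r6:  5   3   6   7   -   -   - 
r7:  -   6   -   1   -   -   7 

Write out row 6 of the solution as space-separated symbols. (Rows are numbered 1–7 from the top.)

(r1,c1): row 1 has {4,5}; column 1 has {1,3,5,6,7}, so it must be 2.
(r1,c4): row 1 has {2,4,5}; column 4 has {1,6,7}, so it must be 3.
(r1,c7): row 1 has {2,3,4,5}; column 7 has {1,5,7}, so it must be 6.
(r2,c2): row 2 has {1,2,3,5}; column 2 has {3,4,5,6}, so it must be 7.
(r2,c4): row 2 has {1,2,3,5,7}; column 4 has {1,3,6,7}, so it must be 4.
(r2,c5): row 2 has {1,2,3,4,5,7}; column 5 is empty so far, so it must be 6.
(r3,c7): row 3 has {3,4,7}; column 7 has {1,5,6,7}, so it must be 2.
(r4,c2): row 4 has {1,5,6,7}; column 2 has {3,4,5,6,7}, so it must be 2.
(r4,c3): row 4 has {1,2,5,6,7}; column 3 has {2,4,6,7}, so it must be 3.
(r4,c5): row 4 has {1,2,3,5,6,7}; column 5 has {6}, so it must be 4.
(r5,c2): row 5 has {4,6}; column 2 has {2,3,4,5,6,7}, so it must be 1.
(r5,c7): row 5 has {1,4,6}; column 7 has {1,2,5,6,7}, so it must be 3.
(r6,c7): row 6 has {3,5,6,7}; column 7 has {1,2,3,5,6,7}, so it must be 4.
(r7,c1): row 7 has {1,6,7}; column 1 has {1,2,3,5,6,7}, so it must be 4.
(r7,c3): row 7 has {1,4,6,7}; column 3 has {2,3,4,6,7}, so it must be 5.
(r7,c6): row 7 has {1,4,5,6,7}; column 6 has {3,4,5}, so it must be 2.
(r1,c3): row 1 has {2,3,4,5,6}; column 3 has {2,3,4,5,6,7}, so it must be 1.
(r1,c5): row 1 has {1,2,3,4,5,6}; column 5 has {4,6}, so it must be 7.
(r3,c4): row 3 has {2,3,4,7}; column 4 has {1,3,4,6,7}, so it must be 5.
(r3,c5): row 3 has {2,3,4,5,7}; column 5 has {4,6,7}, so it must be 1.
(r3,c6): row 3 has {1,2,3,4,5,7}; column 6 has {2,3,4,5}, so it must be 6.
(r5,c4): row 5 has {1,3,4,6}; column 4 has {1,3,4,5,6,7}, so it must be 2.
(r5,c5): row 5 has {1,2,3,4,6}; column 5 has {1,4,6,7}, so it must be 5.
(r5,c6): row 5 has {1,2,3,4,5,6}; column 6 has {2,3,4,5,6}, so it must be 7.
(r6,c5): row 6 has {3,4,5,6,7}; column 5 has {1,4,5,6,7}, so it must be 2.
(r6,c6): row 6 has {2,3,4,5,6,7}; column 6 has {2,3,4,5,6,7}, so it must be 1.

5 3 6 7 2 1 4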